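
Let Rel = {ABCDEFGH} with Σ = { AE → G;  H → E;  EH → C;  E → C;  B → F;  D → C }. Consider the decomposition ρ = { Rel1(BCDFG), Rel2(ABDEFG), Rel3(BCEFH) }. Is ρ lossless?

Chase test. Columns are ABCDEFGH; row i has aⱼ where attribute j ∈ Reli, else bᵢⱼ.
Initial tableau (one row per fragment):
  row 1: b11 a2 a3 a4 b15 a6 a7 b18
  row 2: a1 a2 b23 a4 a5 a6 a7 b28
  row 3: b31 a2 a3 b34 a5 a6 b37 a8
Rows 2 and 3 agree on E; apply E→C and equate their C entries.
No row becomes fully distinguished — the join is lossy.

No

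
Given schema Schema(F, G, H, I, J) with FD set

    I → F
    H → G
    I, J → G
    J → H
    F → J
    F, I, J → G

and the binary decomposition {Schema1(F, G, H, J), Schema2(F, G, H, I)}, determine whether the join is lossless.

Yes

Common attributes: Schema1 ∩ Schema2 = {F, G, H}.
Closure of {F, G, H}: F → J applies, adding J. So (F, G, H)⁺ = {F, G, H, J}.
This closure contains every attribute of Schema1, so Schema1 ∩ Schema2 → Schema1. The join is lossless.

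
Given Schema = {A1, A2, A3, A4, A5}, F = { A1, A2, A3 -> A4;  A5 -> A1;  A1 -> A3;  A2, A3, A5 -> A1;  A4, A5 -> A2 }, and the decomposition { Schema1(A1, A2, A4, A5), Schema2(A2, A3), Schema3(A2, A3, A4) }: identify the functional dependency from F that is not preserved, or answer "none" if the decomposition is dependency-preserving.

A1 -> A3

Check A1 → A3: no single fragment contains all of {A1, A3}, and the restricted closure of {A1} across the fragments never reaches {A3}.
A1, A2, A3 → A4 is preserved.
A5 → A1 is preserved.
A2, A3, A5 → A1 is preserved.
A4, A5 → A2 is preserved.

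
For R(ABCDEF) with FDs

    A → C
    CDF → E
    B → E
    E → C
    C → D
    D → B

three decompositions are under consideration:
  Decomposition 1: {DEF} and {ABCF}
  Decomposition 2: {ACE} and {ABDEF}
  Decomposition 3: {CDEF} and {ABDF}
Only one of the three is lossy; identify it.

Decomposition 1: common = {F}, closure = {F} → lossy.
Decomposition 2: common = {AE}, closure = {ABCDE} → lossless.
Decomposition 3: common = {DF}, closure = {BCDEF} → lossless.

Decomposition 1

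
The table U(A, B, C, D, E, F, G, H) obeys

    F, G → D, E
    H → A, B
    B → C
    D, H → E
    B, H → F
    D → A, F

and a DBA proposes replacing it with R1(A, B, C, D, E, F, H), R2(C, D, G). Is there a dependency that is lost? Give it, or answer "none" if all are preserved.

F, G → D, E

Check F, G → D, E: no single fragment contains all of {D, E, F, G}, and the restricted closure of {F, G} across the fragments never reaches {D, E}.
H → A, B is preserved.
B → C is preserved.
D, H → E is preserved.
B, H → F is preserved.
D → A, F is preserved.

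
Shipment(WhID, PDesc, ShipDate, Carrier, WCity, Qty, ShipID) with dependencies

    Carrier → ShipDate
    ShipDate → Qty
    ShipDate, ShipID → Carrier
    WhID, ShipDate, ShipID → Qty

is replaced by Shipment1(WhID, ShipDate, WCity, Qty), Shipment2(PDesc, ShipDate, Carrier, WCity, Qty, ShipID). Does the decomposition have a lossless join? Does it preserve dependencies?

Lossless test: (ShipDate, WCity, Qty)⁺ = {ShipDate, WCity, Qty}, which is a superkey of neither fragment — lossy.
Dependency preservation: WhID, ShipDate, ShipID → Qty is not contained in any single fragment, but the restricted closure of its left-hand side across the fragments still reaches the right-hand side; the remaining FDs each lie inside some fragment. All dependencies are preserved.

lossy but dependency-preserving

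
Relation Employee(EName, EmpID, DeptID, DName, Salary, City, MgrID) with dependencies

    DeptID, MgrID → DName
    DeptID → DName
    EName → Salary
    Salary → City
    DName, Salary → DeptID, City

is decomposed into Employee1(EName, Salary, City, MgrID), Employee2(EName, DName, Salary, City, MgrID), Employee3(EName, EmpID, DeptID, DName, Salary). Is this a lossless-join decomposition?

Chase test. Columns are EName, EmpID, DeptID, DName, Salary, City, MgrID; row i has aⱼ where attribute j ∈ Employeei, else bᵢⱼ.
Initial tableau (one row per fragment):
  row 1: a1 b12 b13 b14 a5 a6 a7
  row 2: a1 b22 b23 a4 a5 a6 a7
  row 3: a1 a2 a3 a4 a5 b36 b37
Rows 1 and 3 agree on Salary; apply Salary→City and equate their City entries.
Rows 2 and 3 agree on DName, Salary; apply DName, Salary→DeptID, City and equate their DeptID, City entries.
No row becomes fully distinguished — the join is lossy.

No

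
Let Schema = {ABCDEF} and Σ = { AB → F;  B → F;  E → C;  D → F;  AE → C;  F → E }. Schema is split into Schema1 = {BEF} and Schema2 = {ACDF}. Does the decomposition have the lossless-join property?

No

Common attributes: Schema1 ∩ Schema2 = {F}.
Closure of {F}: F → E applies, adding E; E → C applies, adding C. So (F)⁺ = {CEF}.
The closure contains neither all of Schema1 = {BEF} nor all of Schema2 = {ACDF}, so the common attributes are not a superkey of either fragment. The join is lossy.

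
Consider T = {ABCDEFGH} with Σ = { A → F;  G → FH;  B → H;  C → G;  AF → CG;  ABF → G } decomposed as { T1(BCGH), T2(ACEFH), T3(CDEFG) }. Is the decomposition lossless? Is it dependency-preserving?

lossy but dependency-preserving

Lossless test (chase): Rows 1 and 3 agree on G; apply G→FH and equate their FH entries. Rows 1 and 2 agree on C; apply C→G and equate their G entries. No row becomes fully distinguished — the join is lossy.
Dependency preservation: G → FH; AF → CG; ABF → G are not contained in any single fragment, but the restricted closure of each left-hand side across the fragments still reaches the right-hand side; the remaining FDs each lie inside some fragment. All dependencies are preserved.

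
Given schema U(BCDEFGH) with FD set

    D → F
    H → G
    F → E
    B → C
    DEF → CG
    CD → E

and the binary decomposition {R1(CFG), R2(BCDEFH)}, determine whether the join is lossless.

Common attributes: R1 ∩ R2 = {CF}.
Closure of {CF}: F → E applies, adding E. So (CF)⁺ = {CEF}.
The closure contains neither all of R1 = {CFG} nor all of R2 = {BCDEFH}, so the common attributes are not a superkey of either fragment. The join is lossy.

No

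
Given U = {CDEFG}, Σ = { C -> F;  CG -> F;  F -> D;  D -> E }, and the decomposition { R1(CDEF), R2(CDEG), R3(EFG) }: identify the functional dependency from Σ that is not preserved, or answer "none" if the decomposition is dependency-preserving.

none

C → F lies within R1.
CG → F: restricted closure across fragments reaches F.
F → D lies within R1.
D → E lies within R1.
Every dependency is enforceable on the fragments, so the decomposition is dependency-preserving.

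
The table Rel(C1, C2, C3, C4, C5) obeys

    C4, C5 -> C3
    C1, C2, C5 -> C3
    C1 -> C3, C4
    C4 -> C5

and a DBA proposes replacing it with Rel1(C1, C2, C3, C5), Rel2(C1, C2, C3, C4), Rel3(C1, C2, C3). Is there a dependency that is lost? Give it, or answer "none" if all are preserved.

Check C4 → C5: no single fragment contains all of {C4, C5}, and the restricted closure of {C4} across the fragments never reaches {C5}.
C4, C5 → C3 is preserved.
C1, C2, C5 → C3 is preserved.
C1 → C3, C4 is preserved.

C4 -> C5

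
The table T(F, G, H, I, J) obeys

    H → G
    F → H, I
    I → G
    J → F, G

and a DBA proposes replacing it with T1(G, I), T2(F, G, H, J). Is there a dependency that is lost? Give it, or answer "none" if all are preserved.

F → H, I

Check F → H, I: no single fragment contains all of {F, H, I}, and the restricted closure of {F} across the fragments never reaches {H, I}.
H → G is preserved.
I → G is preserved.
J → F, G is preserved.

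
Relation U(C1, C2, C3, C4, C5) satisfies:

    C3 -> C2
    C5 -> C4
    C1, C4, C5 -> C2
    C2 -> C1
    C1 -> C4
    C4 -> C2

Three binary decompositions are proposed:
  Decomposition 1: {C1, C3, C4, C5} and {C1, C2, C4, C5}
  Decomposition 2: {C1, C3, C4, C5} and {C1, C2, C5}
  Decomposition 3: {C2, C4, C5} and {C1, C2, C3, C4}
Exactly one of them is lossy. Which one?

Decomposition 3

Decomposition 1: common = {C1, C4, C5}, closure = {C1, C2, C4, C5} → lossless.
Decomposition 2: common = {C1, C5}, closure = {C1, C2, C4, C5} → lossless.
Decomposition 3: common = {C2, C4}, closure = {C1, C2, C4} → lossy.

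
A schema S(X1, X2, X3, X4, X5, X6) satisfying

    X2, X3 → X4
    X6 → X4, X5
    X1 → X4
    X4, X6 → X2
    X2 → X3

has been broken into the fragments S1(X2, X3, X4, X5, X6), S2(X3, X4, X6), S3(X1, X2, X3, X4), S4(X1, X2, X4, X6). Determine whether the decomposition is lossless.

Yes

Chase test. Columns are X1, X2, X3, X4, X5, X6; row i has aⱼ where attribute j ∈ Si, else bᵢⱼ.
Initial tableau (one row per fragment):
  row 1: b11 a2 a3 a4 a5 a6
  row 2: b21 b22 a3 a4 b25 a6
  row 3: a1 a2 a3 a4 b35 b36
  row 4: a1 a2 b43 a4 b45 a6
Rows 1 and 2 agree on X6; apply X6→X4, X5 and equate their X4, X5 entries.
Rows 1 and 4 agree on X6; apply X6→X4, X5 and equate their X4, X5 entries.
Rows 1 and 2 agree on X4, X6; apply X4, X6→X2 and equate their X2 entries.
Rows 1 and 4 agree on X2; apply X2→X3 and equate their X3 entries.
Row 4 is now all distinguished symbols — the join is lossless.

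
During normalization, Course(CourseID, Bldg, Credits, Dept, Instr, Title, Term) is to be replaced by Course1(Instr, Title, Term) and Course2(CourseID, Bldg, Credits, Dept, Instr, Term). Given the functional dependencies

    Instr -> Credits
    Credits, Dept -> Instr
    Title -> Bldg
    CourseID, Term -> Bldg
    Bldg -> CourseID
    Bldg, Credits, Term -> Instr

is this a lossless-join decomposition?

Common attributes: Course1 ∩ Course2 = {Instr, Term}.
Closure of {Instr, Term}: Instr → Credits applies, adding Credits. So (Instr, Term)⁺ = {Credits, Instr, Term}.
The closure contains neither all of Course1 = {Instr, Title, Term} nor all of Course2 = {CourseID, Bldg, Credits, Dept, Instr, Term}, so the common attributes are not a superkey of either fragment. The join is lossy.

No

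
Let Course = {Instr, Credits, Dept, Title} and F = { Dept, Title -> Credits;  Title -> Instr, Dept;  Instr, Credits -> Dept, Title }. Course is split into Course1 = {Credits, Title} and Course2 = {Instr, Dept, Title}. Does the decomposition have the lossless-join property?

Common attributes: Course1 ∩ Course2 = {Title}.
Closure of {Title}: Title → Instr, Dept applies, adding Instr, Dept; Dept, Title → Credits applies, adding Credits. So (Title)⁺ = {Instr, Credits, Dept, Title}.
This closure contains every attribute of Course1, so Course1 ∩ Course2 → Course1. The join is lossless.

Yes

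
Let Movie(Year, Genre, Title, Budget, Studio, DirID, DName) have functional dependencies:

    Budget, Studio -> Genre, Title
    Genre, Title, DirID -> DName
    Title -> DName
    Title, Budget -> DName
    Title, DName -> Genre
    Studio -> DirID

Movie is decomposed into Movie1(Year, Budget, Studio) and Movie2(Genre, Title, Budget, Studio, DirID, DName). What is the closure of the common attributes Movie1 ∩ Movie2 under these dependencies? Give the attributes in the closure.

Movie1 ∩ Movie2 = {Budget, Studio}.
Budget, Studio → Genre, Title applies, adding Genre, Title
Title → DName applies, adding DName
Studio → DirID applies, adding DirID
Closure: {Genre, Title, Budget, Studio, DirID, DName}.

Genre, Title, Budget, Studio, DirID, DName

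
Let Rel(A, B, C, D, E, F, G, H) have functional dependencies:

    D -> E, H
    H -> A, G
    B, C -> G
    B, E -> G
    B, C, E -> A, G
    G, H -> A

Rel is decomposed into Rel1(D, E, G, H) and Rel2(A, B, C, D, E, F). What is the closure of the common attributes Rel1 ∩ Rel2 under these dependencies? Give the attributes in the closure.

Rel1 ∩ Rel2 = {D, E}.
D → E, H applies, adding H
H → A, G applies, adding A, G
Closure: {A, D, E, G, H}.

A, D, E, G, H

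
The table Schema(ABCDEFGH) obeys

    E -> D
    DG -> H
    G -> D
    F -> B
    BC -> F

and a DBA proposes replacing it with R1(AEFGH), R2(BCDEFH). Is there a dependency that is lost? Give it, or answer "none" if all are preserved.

Check G → D: no single fragment contains all of {DG}, and the restricted closure of {G} across the fragments never reaches {D}.
E → D is preserved.
DG → H is preserved.
F → B is preserved.
BC → F is preserved.

G -> D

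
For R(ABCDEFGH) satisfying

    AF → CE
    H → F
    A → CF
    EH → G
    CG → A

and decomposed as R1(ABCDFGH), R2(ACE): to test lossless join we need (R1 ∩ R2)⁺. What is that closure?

R1 ∩ R2 = {AC}.
A → CF applies, adding F
AF → CE applies, adding E
Closure: {ACEF}.

ACEF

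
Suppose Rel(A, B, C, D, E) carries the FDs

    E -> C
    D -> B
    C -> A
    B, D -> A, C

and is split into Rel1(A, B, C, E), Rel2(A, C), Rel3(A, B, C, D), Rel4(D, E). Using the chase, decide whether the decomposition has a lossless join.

Chase test. Columns are A, B, C, D, E; row i has aⱼ where attribute j ∈ Reli, else bᵢⱼ.
Initial tableau (one row per fragment):
  row 1: a1 a2 a3 b14 a5
  row 2: a1 b22 a3 b24 b25
  row 3: a1 a2 a3 a4 b35
  row 4: b41 b42 b43 a4 a5
Rows 1 and 4 agree on E; apply E→C and equate their C entries.
Rows 3 and 4 agree on D; apply D→B and equate their B entries.
Rows 1 and 4 agree on C; apply C→A and equate their A entries.
Row 4 is now all distinguished symbols — the join is lossless.

Yes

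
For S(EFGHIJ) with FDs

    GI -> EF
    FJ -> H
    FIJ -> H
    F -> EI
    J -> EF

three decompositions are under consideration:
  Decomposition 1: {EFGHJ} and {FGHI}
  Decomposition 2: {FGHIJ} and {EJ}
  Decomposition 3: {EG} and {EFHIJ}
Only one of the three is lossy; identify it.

Decomposition 3

Decomposition 1: common = {FGH}, closure = {EFGHI} → lossless.
Decomposition 2: common = {J}, closure = {EFHIJ} → lossless.
Decomposition 3: common = {E}, closure = {E} → lossy.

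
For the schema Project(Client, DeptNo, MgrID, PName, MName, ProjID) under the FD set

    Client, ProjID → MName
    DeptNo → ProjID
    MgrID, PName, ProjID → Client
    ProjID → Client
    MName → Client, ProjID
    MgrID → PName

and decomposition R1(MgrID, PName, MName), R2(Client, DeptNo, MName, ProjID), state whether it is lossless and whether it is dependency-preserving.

lossy but dependency-preserving

Lossless test: (MName)⁺ = {Client, MName, ProjID}, which is a superkey of neither fragment — lossy.
Dependency preservation: MgrID, PName, ProjID → Client is not contained in any single fragment, but the restricted closure of its left-hand side across the fragments still reaches the right-hand side; the remaining FDs each lie inside some fragment. All dependencies are preserved.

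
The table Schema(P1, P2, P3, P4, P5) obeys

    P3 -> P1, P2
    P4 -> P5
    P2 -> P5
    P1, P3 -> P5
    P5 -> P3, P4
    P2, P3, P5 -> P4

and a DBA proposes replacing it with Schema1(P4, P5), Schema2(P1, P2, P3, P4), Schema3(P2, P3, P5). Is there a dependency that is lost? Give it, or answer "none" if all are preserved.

P3 → P1, P2 lies within Schema2.
P4 → P5 lies within Schema1.
P2 → P5 lies within Schema3.
P1, P3 → P5: restricted closure across fragments reaches P5.
P5 → P3, P4: restricted closure across fragments reaches P3, P4.
P2, P3, P5 → P4: restricted closure across fragments reaches P4.
Every dependency is enforceable on the fragments, so the decomposition is dependency-preserving.

none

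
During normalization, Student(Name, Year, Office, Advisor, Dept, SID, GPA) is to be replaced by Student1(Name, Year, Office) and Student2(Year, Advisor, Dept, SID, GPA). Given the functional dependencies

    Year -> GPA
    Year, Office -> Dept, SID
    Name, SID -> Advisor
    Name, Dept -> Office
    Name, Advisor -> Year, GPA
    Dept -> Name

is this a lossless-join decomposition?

Common attributes: Student1 ∩ Student2 = {Year}.
Closure of {Year}: Year → GPA applies, adding GPA. So (Year)⁺ = {Year, GPA}.
The closure contains neither all of Student1 = {Name, Year, Office} nor all of Student2 = {Year, Advisor, Dept, SID, GPA}, so the common attributes are not a superkey of either fragment. The join is lossy.

No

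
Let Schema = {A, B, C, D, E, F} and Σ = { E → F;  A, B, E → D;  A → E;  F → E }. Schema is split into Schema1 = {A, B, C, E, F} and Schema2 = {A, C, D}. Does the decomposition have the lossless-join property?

Common attributes: Schema1 ∩ Schema2 = {A, C}.
Closure of {A, C}: A → E applies, adding E; E → F applies, adding F. So (A, C)⁺ = {A, C, E, F}.
The closure contains neither all of Schema1 = {A, B, C, E, F} nor all of Schema2 = {A, C, D}, so the common attributes are not a superkey of either fragment. The join is lossy.

No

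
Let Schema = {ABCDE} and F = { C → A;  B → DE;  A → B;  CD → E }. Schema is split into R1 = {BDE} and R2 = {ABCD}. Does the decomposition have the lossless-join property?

Common attributes: R1 ∩ R2 = {BD}.
Closure of {BD}: B → DE applies, adding E. So (BD)⁺ = {BDE}.
This closure contains every attribute of R1, so R1 ∩ R2 → R1. The join is lossless.

Yes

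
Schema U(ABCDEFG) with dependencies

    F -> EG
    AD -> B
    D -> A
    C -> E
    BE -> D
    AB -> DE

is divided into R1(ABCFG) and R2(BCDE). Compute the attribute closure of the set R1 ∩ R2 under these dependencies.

ABCDE

R1 ∩ R2 = {BC}.
C → E applies, adding E
BE → D applies, adding D
D → A applies, adding A
Closure: {ABCDE}.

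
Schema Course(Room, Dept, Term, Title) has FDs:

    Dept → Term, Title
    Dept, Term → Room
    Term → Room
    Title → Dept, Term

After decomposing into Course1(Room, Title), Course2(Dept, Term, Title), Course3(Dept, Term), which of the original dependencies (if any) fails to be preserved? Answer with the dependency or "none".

Check Term → Room: no single fragment contains all of {Room, Term}, and the restricted closure of {Term} across the fragments never reaches {Room}.
Dept → Term, Title is preserved.
Dept, Term → Room is preserved.
Title → Dept, Term is preserved.

Term → Room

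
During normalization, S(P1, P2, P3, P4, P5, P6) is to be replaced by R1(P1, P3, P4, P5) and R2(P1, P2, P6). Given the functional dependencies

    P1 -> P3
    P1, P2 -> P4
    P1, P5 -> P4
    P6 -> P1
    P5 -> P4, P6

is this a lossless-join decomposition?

No

Common attributes: R1 ∩ R2 = {P1}.
Closure of {P1}: P1 → P3 applies, adding P3. So (P1)⁺ = {P1, P3}.
The closure contains neither all of R1 = {P1, P3, P4, P5} nor all of R2 = {P1, P2, P6}, so the common attributes are not a superkey of either fragment. The join is lossy.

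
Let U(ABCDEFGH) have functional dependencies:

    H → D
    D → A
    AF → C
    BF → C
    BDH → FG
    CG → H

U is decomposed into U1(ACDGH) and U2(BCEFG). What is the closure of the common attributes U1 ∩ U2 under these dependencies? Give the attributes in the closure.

U1 ∩ U2 = {CG}.
CG → H applies, adding H
H → D applies, adding D
D → A applies, adding A
Closure: {ACDGH}.

ACDGH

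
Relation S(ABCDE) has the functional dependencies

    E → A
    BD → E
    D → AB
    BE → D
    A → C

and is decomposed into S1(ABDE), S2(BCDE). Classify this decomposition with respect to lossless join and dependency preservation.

lossless but not dependency-preserving

Lossless test: (BDE)⁺ = {ABCDE}, which contains all of one fragment — lossless.
Dependency preservation: the restricted closure of {A} across the fragments never reaches {C}, so A → C cannot be enforced without a join — not preserved.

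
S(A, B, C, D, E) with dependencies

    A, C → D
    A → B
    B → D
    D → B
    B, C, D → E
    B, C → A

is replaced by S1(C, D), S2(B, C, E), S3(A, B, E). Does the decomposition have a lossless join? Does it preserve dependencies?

lossy and not dependency-preserving

Lossless test (chase): Rows 2 and 3 agree on B; apply B→D and equate their D entries. No row becomes fully distinguished — the join is lossy.
Dependency preservation: the restricted closure of {A, C} across the fragments never reaches {D}, so A, C → D cannot be enforced without a join — not preserved.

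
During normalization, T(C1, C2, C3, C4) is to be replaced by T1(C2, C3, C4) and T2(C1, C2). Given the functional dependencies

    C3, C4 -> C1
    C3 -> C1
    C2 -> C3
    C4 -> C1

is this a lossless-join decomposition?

Common attributes: T1 ∩ T2 = {C2}.
Closure of {C2}: C2 → C3 applies, adding C3; C3 → C1 applies, adding C1. So (C2)⁺ = {C1, C2, C3}.
This closure contains every attribute of T2, so T1 ∩ T2 → T2. The join is lossless.

Yes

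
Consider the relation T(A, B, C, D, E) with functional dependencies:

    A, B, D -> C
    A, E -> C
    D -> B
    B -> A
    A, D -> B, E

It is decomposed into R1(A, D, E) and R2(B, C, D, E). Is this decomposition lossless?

Common attributes: R1 ∩ R2 = {D, E}.
Closure of {D, E}: D → B applies, adding B; B → A applies, adding A; A, B, D → C applies, adding C. So (D, E)⁺ = {A, B, C, D, E}.
This closure contains every attribute of R1, so R1 ∩ R2 → R1. The join is lossless.

Yes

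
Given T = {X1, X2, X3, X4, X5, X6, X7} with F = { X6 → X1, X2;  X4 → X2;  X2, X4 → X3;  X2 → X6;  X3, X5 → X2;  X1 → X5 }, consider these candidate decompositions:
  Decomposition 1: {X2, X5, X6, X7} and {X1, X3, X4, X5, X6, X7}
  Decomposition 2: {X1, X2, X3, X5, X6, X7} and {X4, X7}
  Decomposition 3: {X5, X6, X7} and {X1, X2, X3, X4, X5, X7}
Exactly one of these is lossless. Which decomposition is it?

Decomposition 1

Decomposition 1: common = {X5, X6, X7}, closure = {X1, X2, X5, X6, X7} → lossless.
Decomposition 2: common = {X7}, closure = {X7} → lossy.
Decomposition 3: common = {X5, X7}, closure = {X5, X7} → lossy.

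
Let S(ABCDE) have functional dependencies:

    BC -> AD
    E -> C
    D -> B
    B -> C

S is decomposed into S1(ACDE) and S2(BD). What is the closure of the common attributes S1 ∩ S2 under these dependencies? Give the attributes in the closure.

S1 ∩ S2 = {D}.
D → B applies, adding B
B → C applies, adding C
BC → AD applies, adding A
Closure: {ABCD}.

ABCD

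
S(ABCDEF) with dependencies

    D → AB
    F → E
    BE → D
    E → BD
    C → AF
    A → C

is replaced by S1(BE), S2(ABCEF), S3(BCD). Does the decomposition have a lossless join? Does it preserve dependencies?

lossless and dependency-preserving

Lossless test (chase): Rows 1 and 2 agree on BE; apply BE→D and equate their D entries. Rows 2 and 3 agree on C; apply C→AF and equate their AF entries. Rows 1 and 2 agree on D; apply D→AB and equate their AB entries. Rows 2 and 3 agree on F; apply F→E and equate their E entries. Rows 1 and 3 agree on BE; apply BE→D and equate their D entries. Rows 1 and 2 agree on A; apply A→C and equate their C entries. Rows 1 and 2 agree on C; apply C→AF and equate their AF entries. Row 1 is now all distinguished symbols — the join is lossless.
Dependency preservation: D → AB; BE → D; E → BD are not contained in any single fragment, but the restricted closure of each left-hand side across the fragments still reaches the right-hand side; the remaining FDs each lie inside some fragment. All dependencies are preserved.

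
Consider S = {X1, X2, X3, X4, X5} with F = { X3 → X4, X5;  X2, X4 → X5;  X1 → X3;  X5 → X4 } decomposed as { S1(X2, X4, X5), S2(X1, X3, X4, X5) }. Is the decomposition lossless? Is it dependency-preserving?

Lossless test: (X4, X5)⁺ = {X4, X5}, which is a superkey of neither fragment — lossy.
Dependency preservation: every FD's attributes lie within a single fragment, so each can be enforced locally — preserved.

lossy but dependency-preserving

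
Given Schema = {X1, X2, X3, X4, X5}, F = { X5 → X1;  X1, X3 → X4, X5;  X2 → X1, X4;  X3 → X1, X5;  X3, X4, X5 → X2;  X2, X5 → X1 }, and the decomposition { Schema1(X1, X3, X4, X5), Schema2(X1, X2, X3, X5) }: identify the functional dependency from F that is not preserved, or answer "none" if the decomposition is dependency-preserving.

X2 → X1, X4

Check X2 → X1, X4: no single fragment contains all of {X1, X2, X4}, and the restricted closure of {X2} across the fragments never reaches {X1, X4}.
X5 → X1 is preserved.
X1, X3 → X4, X5 is preserved.
X3 → X1, X5 is preserved.
X3, X4, X5 → X2 is preserved.
X2, X5 → X1 is preserved.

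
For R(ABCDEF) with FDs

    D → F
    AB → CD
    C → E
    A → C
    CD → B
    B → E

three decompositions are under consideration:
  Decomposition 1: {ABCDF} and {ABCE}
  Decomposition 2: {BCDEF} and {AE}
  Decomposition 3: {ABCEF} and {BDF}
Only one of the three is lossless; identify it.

Decomposition 1

Decomposition 1: common = {ABC}, closure = {ABCDEF} → lossless.
Decomposition 2: common = {E}, closure = {E} → lossy.
Decomposition 3: common = {BF}, closure = {BEF} → lossy.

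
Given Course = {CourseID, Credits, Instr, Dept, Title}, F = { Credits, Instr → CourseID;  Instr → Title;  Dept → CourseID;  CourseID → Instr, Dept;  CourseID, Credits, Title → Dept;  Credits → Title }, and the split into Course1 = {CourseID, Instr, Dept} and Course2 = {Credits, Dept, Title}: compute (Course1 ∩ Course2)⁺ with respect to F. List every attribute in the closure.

Course1 ∩ Course2 = {Dept}.
Dept → CourseID applies, adding CourseID
CourseID → Instr, Dept applies, adding Instr
Instr → Title applies, adding Title
Closure: {CourseID, Instr, Dept, Title}.

CourseID, Instr, Dept, Title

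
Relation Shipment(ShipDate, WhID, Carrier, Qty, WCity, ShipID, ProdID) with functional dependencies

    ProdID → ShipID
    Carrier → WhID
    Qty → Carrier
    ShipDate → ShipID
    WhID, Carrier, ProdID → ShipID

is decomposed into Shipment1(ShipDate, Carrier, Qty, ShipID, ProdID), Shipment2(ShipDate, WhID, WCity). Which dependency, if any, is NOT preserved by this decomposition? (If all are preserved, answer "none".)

Check Carrier → WhID: no single fragment contains all of {WhID, Carrier}, and the restricted closure of {Carrier} across the fragments never reaches {WhID}.
ProdID → ShipID is preserved.
Qty → Carrier is preserved.
ShipDate → ShipID is preserved.
WhID, Carrier, ProdID → ShipID is preserved.

Carrier → WhID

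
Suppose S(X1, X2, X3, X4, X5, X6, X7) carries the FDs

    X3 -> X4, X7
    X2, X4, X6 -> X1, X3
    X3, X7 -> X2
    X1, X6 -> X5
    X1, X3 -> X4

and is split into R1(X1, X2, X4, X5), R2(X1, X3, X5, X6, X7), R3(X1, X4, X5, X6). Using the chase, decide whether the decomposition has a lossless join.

Chase test. Columns are X1, X2, X3, X4, X5, X6, X7; row i has aⱼ where attribute j ∈ Ri, else bᵢⱼ.
Initial tableau (one row per fragment):
  row 1: a1 a2 b13 a4 a5 b16 b17
  row 2: a1 b22 a3 b24 a5 a6 a7
  row 3: a1 b32 b33 a4 a5 a6 b37
No row becomes fully distinguished — the join is lossy.

No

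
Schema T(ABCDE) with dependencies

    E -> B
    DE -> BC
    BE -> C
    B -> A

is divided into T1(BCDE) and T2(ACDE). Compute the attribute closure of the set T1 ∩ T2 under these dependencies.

ABCDE

T1 ∩ T2 = {CDE}.
E → B applies, adding B
B → A applies, adding A
Closure: {ABCDE}.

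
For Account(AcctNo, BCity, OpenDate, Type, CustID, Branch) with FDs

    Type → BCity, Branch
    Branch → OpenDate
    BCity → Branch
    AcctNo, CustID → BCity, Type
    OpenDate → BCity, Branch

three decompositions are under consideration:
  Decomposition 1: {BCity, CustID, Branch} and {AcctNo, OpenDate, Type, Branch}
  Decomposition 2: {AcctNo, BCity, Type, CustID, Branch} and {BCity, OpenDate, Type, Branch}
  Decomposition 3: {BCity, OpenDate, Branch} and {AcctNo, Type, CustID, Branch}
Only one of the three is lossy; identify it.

Decomposition 1: common = {Branch}, closure = {BCity, OpenDate, Branch} → lossy.
Decomposition 2: common = {BCity, Type, Branch}, closure = {BCity, OpenDate, Type, Branch} → lossless.
Decomposition 3: common = {Branch}, closure = {BCity, OpenDate, Branch} → lossless.

Decomposition 1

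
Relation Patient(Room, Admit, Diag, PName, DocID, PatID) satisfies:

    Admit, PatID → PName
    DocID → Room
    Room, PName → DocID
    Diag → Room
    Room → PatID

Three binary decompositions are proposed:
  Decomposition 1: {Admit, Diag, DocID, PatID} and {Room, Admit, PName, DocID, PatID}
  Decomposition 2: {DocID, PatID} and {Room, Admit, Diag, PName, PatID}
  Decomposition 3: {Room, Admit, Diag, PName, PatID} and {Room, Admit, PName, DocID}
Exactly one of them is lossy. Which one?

Decomposition 1: common = {Admit, DocID, PatID}, closure = {Room, Admit, PName, DocID, PatID} → lossless.
Decomposition 2: common = {PatID}, closure = {PatID} → lossy.
Decomposition 3: common = {Room, Admit, PName}, closure = {Room, Admit, PName, DocID, PatID} → lossless.

Decomposition 2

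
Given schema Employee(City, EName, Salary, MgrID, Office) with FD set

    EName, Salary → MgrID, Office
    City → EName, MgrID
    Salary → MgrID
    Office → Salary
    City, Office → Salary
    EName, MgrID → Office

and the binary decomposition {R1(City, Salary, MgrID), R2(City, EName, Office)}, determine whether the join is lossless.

Common attributes: R1 ∩ R2 = {City}.
Closure of {City}: City → EName, MgrID applies, adding EName, MgrID; EName, MgrID → Office applies, adding Office; Office → Salary applies, adding Salary. So (City)⁺ = {City, EName, Salary, MgrID, Office}.
This closure contains every attribute of R1, so R1 ∩ R2 → R1. The join is lossless.

Yes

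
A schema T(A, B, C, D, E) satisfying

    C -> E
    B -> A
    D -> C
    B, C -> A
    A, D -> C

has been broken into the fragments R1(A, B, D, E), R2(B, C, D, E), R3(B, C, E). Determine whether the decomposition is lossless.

Chase test. Columns are A, B, C, D, E; row i has aⱼ where attribute j ∈ Ri, else bᵢⱼ.
Initial tableau (one row per fragment):
  row 1: a1 a2 b13 a4 a5
  row 2: b21 a2 a3 a4 a5
  row 3: b31 a2 a3 b34 a5
Rows 1 and 2 agree on B; apply B→A and equate their A entries.
Rows 1 and 3 agree on B; apply B→A and equate their A entries.
Rows 1 and 2 agree on D; apply D→C and equate their C entries.
Row 1 is now all distinguished symbols — the join is lossless.

Yes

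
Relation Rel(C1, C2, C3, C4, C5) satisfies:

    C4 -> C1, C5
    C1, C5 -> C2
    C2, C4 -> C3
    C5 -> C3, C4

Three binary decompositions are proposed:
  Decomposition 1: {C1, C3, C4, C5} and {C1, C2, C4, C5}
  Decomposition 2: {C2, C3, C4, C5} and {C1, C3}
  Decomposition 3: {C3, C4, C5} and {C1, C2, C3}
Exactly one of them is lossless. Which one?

Decomposition 1: common = {C1, C4, C5}, closure = {C1, C2, C3, C4, C5} → lossless.
Decomposition 2: common = {C3}, closure = {C3} → lossy.
Decomposition 3: common = {C3}, closure = {C3} → lossy.

Decomposition 1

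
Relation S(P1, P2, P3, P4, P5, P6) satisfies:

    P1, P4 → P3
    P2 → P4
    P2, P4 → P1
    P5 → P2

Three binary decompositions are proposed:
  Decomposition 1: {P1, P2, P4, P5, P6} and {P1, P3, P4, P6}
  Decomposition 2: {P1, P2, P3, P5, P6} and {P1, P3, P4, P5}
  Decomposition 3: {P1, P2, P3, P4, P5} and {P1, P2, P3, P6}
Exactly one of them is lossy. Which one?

Decomposition 1: common = {P1, P4, P6}, closure = {P1, P3, P4, P6} → lossless.
Decomposition 2: common = {P1, P3, P5}, closure = {P1, P2, P3, P4, P5} → lossless.
Decomposition 3: common = {P1, P2, P3}, closure = {P1, P2, P3, P4} → lossy.

Decomposition 3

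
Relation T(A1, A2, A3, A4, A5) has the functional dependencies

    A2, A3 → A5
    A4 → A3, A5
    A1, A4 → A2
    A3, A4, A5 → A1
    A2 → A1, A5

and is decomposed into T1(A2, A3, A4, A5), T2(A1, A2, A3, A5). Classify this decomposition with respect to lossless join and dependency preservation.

lossless and dependency-preserving

Lossless test: (A2, A3, A5)⁺ = {A1, A2, A3, A5}, which contains all of one fragment — lossless.
Dependency preservation: A1, A4 → A2; A3, A4, A5 → A1 are not contained in any single fragment, but the restricted closure of each left-hand side across the fragments still reaches the right-hand side; the remaining FDs each lie inside some fragment. All dependencies are preserved.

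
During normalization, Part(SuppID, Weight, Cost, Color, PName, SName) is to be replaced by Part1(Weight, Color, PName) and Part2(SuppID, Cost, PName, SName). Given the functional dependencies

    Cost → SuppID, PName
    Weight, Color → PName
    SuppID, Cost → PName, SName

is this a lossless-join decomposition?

Common attributes: Part1 ∩ Part2 = {PName}.
No dependency enlarges {PName}, so (PName)⁺ = {PName}.
The closure contains neither all of Part1 = {Weight, Color, PName} nor all of Part2 = {SuppID, Cost, PName, SName}, so the common attributes are not a superkey of either fragment. The join is lossy.

No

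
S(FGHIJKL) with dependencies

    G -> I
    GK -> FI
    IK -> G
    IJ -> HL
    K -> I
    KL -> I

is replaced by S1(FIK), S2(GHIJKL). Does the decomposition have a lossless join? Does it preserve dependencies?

lossless and dependency-preserving

Lossless test: (IK)⁺ = {FGIK}, which contains all of one fragment — lossless.
Dependency preservation: GK → FI is not contained in any single fragment, but the restricted closure of its left-hand side across the fragments still reaches the right-hand side; the remaining FDs each lie inside some fragment. All dependencies are preserved.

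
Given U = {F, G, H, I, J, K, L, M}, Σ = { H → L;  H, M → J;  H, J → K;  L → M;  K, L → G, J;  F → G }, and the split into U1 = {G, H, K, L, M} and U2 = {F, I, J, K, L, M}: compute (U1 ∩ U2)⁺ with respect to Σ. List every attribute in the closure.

G, J, K, L, M

U1 ∩ U2 = {K, L, M}.
K, L → G, J applies, adding G, J
Closure: {G, J, K, L, M}.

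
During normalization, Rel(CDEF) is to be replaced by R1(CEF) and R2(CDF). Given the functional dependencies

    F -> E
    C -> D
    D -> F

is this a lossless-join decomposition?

Yes

Common attributes: R1 ∩ R2 = {CF}.
Closure of {CF}: F → E applies, adding E; C → D applies, adding D. So (CF)⁺ = {CDEF}.
This closure contains every attribute of R1, so R1 ∩ R2 → R1. The join is lossless.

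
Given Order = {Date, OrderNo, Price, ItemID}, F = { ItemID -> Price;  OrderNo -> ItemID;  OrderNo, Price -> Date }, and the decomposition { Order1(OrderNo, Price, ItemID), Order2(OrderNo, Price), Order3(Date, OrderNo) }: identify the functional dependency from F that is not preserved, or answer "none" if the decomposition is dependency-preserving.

ItemID → Price lies within Order1.
OrderNo → ItemID lies within Order1.
OrderNo, Price → Date: restricted closure across fragments reaches Date.
Every dependency is enforceable on the fragments, so the decomposition is dependency-preserving.

none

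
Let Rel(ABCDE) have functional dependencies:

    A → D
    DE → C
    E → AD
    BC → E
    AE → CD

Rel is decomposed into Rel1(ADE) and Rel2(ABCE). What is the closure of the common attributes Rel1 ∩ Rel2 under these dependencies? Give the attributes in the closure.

Rel1 ∩ Rel2 = {AE}.
A → D applies, adding D
DE → C applies, adding C
Closure: {ACDE}.

ACDE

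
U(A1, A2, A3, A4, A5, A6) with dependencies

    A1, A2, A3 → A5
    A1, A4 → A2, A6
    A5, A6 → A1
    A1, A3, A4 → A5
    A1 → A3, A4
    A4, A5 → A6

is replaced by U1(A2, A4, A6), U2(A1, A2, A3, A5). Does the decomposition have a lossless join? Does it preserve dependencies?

lossy and not dependency-preserving

Lossless test: (A2)⁺ = {A2}, which is a superkey of neither fragment — lossy.
Dependency preservation: the restricted closure of {A1, A4} across the fragments never reaches {A2, A6}, so A1, A4 → A2, A6 cannot be enforced without a join — not preserved.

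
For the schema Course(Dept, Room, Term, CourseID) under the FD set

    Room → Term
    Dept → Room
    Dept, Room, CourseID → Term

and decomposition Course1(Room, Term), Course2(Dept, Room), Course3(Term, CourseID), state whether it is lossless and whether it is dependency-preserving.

lossy but dependency-preserving

Lossless test (chase): Rows 1 and 2 agree on Room; apply Room→Term and equate their Term entries. No row becomes fully distinguished — the join is lossy.
Dependency preservation: Dept, Room, CourseID → Term is not contained in any single fragment, but the restricted closure of its left-hand side across the fragments still reaches the right-hand side; the remaining FDs each lie inside some fragment. All dependencies are preserved.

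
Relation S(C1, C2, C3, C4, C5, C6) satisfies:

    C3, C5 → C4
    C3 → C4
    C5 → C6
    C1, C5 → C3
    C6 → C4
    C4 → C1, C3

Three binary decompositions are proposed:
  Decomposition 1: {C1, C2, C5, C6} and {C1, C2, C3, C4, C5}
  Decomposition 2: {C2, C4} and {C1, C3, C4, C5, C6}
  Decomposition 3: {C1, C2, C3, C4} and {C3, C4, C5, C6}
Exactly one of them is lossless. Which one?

Decomposition 1

Decomposition 1: common = {C1, C2, C5}, closure = {C1, C2, C3, C4, C5, C6} → lossless.
Decomposition 2: common = {C4}, closure = {C1, C3, C4} → lossy.
Decomposition 3: common = {C3, C4}, closure = {C1, C3, C4} → lossy.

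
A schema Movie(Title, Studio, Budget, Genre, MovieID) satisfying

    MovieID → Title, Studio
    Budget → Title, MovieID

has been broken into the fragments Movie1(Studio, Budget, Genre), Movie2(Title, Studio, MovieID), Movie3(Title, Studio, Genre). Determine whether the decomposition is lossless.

No

Chase test. Columns are Title, Studio, Budget, Genre, MovieID; row i has aⱼ where attribute j ∈ Moviei, else bᵢⱼ.
Initial tableau (one row per fragment):
  row 1: b11 a2 a3 a4 b15
  row 2: a1 a2 b23 b24 a5
  row 3: a1 a2 b33 a4 b35
No row becomes fully distinguished — the join is lossy.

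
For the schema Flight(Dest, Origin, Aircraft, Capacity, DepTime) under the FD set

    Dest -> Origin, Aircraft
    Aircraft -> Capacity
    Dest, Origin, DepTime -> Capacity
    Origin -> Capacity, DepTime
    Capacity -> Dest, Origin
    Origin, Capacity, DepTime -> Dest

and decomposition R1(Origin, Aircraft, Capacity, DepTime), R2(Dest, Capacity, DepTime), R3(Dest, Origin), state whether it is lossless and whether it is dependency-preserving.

lossless and dependency-preserving

Lossless test (chase): Rows 2 and 3 agree on Dest; apply Dest→Origin, Aircraft and equate their Origin, Aircraft entries. Rows 2 and 3 agree on Aircraft; apply Aircraft→Capacity and equate their Capacity entries. Rows 1 and 3 agree on Origin; apply Origin→Capacity, DepTime and equate their Capacity, DepTime entries. Rows 1 and 2 agree on Capacity; apply Capacity→Dest, Origin and equate their Dest, Origin entries. Rows 1 and 2 agree on Dest; apply Dest→Origin, Aircraft and equate their Origin, Aircraft entries. Row 1 is now all distinguished symbols — the join is lossless.
Dependency preservation: Dest → Origin, Aircraft; Dest, Origin, DepTime → Capacity; Capacity → Dest, Origin; Origin, Capacity, DepTime → Dest are not contained in any single fragment, but the restricted closure of each left-hand side across the fragments still reaches the right-hand side; the remaining FDs each lie inside some fragment. All dependencies are preserved.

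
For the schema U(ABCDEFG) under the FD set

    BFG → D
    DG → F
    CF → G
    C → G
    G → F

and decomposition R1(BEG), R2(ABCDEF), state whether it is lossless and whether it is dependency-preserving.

lossy and not dependency-preserving

Lossless test: (BE)⁺ = {BE}, which is a superkey of neither fragment — lossy.
Dependency preservation: the restricted closure of {BFG} across the fragments never reaches {D}, so BFG → D cannot be enforced without a join — not preserved.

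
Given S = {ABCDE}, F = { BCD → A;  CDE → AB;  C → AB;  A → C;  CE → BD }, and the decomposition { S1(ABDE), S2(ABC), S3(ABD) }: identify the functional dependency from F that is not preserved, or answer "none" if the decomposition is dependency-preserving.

none

BCD → A: restricted closure across fragments reaches A.
CDE → AB: restricted closure across fragments reaches AB.
C → AB lies within S2.
A → C lies within S2.
CE → BD: restricted closure across fragments reaches BD.
Every dependency is enforceable on the fragments, so the decomposition is dependency-preserving.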